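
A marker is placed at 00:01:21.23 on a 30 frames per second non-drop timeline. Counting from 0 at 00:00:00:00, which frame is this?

Total seconds to the label: (0 × 3600 + 1 × 60 + 21) = 81.
Frame index = 81 × 30 + 23 = 2453.

frame 2453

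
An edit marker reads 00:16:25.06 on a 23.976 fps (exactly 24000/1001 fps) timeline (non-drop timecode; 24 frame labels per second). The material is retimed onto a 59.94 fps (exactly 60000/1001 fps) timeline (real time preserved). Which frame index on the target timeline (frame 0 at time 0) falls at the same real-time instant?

frame 59115

Source frame index: (0×3600 + 16×60 + 25) × 24 + 6 = 23646.
Real time: 23646 / (24000/1001) = 3944941/4000 s.
Target frame: (3944941/4000) × (60000/1001) = 59115.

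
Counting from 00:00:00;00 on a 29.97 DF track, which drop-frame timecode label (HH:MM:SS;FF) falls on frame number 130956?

01:12:49;16

Each 10-minute DF block holds 10 × 60 × 30 − 9 × 2 = 17982 frames. 130956 ÷ 17982 → 7 full blocks, remainder 5082.
Within the partial block the first minute is 1800 frames and each further minute 1798, so 2 further minute boundaries passed. Total skipped labels = 18 × 7 + 2 × 2 = 130.
Non-drop label index = 130956 + 130 = 131086; at 30 labels/s that is 01:12:49:16, i.e. DF 01:12:49;16.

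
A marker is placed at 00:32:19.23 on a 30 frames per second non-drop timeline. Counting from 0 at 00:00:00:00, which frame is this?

Total seconds to the label: (0 × 3600 + 32 × 60 + 19) = 1939.
Frame index = 1939 × 30 + 23 = 58193.

58193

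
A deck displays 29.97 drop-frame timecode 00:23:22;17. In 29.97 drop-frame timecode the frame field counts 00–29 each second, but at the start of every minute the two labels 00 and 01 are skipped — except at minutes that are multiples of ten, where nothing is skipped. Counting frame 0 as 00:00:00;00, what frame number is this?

Complete 10-minute blocks: 2, each 17982 frames → 35964.
Remaining 3 whole minutes in the current block: 1800 + 2 × 1798 = 5396 frames.
Within the current minute: 22 × 30 + 17 − 2 = 675 (labels ;00/;01 skipped at this minute). Total = 35964 + 5396 + 675 = 42035.

42035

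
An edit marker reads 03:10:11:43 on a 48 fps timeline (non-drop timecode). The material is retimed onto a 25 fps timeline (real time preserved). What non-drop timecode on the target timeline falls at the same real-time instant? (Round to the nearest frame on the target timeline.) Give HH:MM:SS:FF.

Source frame index: (3×3600 + 10×60 + 11) × 48 + 43 = 547771.
Real time: 547771 / (48) = 547771/48 s.
Target frame: (547771/48) × (25) = 13694275/48 ≈ 285297.396 → 285297.
At 25 labels/s: frame 285297 → 03:10:11:22.

03:10:11:22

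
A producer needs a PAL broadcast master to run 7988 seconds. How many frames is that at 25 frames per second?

Frames = 7988 × 25 = 199700.

199700 frames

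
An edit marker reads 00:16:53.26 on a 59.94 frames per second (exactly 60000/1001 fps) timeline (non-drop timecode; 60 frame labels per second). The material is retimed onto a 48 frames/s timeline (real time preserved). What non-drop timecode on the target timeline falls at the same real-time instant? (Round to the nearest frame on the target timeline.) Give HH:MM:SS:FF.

Source frame index: (0×3600 + 16×60 + 53) × 60 + 26 = 60806.
Real time: 60806 / (60000/1001) = 30433403/30000 s.
Target frame: (30433403/30000) × (48) = 30433403/625 ≈ 48693.445 → 48693.
At 48 labels/s: frame 48693 → 00:16:54:21.

00:16:54:21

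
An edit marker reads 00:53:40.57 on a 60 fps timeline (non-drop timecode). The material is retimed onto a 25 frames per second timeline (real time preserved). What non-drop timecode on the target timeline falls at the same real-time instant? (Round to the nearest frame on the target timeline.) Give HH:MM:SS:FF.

Source frame index: (0×3600 + 53×60 + 40) × 60 + 57 = 193257.
Real time: 193257 / (60) = 64419/20 s.
Target frame: (64419/20) × (25) = 322095/4 ≈ 80523.750 → 80524.
At 25 labels/s: frame 80524 → 00:53:40:24.

00:53:40:24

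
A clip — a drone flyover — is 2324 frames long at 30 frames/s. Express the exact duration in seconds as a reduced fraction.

1162/15 seconds

Running time = 2324 ÷ (30) = 2324 × 1/30 = 1162/15 s.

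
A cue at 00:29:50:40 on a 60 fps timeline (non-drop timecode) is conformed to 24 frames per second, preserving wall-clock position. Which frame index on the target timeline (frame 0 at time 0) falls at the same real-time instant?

frame 42976

Source frame index: (0×3600 + 29×60 + 50) × 60 + 40 = 107440.
Real time: 107440 / (60) = 5372/3 s.
Target frame: (5372/3) × (24) = 42976.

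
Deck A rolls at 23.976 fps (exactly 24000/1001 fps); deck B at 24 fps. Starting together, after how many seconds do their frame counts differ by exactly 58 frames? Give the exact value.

29029/12 seconds

The gap grows by |24 − 24000/1001| = 24/1001 frames per second.
Time for a 58-frame gap: 58 ÷ (24/1001) = 29029/12 s.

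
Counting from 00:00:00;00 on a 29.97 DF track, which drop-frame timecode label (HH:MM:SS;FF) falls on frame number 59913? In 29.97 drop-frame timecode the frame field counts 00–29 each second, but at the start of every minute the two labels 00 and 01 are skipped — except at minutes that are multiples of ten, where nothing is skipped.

Each 10-minute DF block holds 10 × 60 × 30 − 9 × 2 = 17982 frames. 59913 ÷ 17982 → 3 full blocks, remainder 5967.
Within the partial block the first minute is 1800 frames and each further minute 1798, so 3 further minute boundaries passed. Total skipped labels = 18 × 3 + 2 × 3 = 60.
Non-drop label index = 59913 + 60 = 59973; at 30 labels/s that is 00:33:19:03, i.e. DF 00:33:19;03.

00:33:19;03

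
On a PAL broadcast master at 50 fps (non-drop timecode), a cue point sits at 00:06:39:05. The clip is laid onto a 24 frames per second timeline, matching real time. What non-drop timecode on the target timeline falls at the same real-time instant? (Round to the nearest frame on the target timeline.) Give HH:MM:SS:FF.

Source frame index: (0×3600 + 6×60 + 39) × 50 + 5 = 19955.
Real time: 19955 / (50) = 3991/10 s.
Target frame: (3991/10) × (24) = 47892/5 ≈ 9578.400 → 9578.
At 24 labels/s: frame 9578 → 00:06:39:02.

00:06:39:02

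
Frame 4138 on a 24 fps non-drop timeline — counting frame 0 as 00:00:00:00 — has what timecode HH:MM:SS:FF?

4138 ÷ 24 = 172 full seconds, remainder 10 frames.
172 s = 0 h 2 min 52 s.
Timecode: 00:02:52:10.

00:02:52:10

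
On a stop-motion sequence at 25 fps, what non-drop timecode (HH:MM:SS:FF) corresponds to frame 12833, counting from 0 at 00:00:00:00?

12833 ÷ 25 = 513 full seconds, remainder 8 frames.
513 s = 0 h 8 min 33 s.
Timecode: 00:08:33:08.

00:08:33:08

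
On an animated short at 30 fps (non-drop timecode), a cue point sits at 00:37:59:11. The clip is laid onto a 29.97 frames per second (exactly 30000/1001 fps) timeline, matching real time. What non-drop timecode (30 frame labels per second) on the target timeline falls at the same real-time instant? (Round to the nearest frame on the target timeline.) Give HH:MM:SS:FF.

00:37:57:03

Source frame index: (0×3600 + 37×60 + 59) × 30 + 11 = 68381.
Real time: 68381 / (30) = 68381/30 s.
Target frame: (68381/30) × (30000/1001) = 68381000/1001 ≈ 68312.687 → 68313.
At 30 labels/s: frame 68313 → 00:37:57:03.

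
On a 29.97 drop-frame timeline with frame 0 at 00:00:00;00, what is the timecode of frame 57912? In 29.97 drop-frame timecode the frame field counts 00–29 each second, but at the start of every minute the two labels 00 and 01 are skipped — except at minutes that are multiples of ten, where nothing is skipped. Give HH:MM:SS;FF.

Each 10-minute DF block holds 10 × 60 × 30 − 9 × 2 = 17982 frames. 57912 ÷ 17982 → 3 full blocks, remainder 3966.
Within the partial block the first minute is 1800 frames and each further minute 1798, so 2 further minute boundaries passed. Total skipped labels = 18 × 3 + 2 × 2 = 58.
Non-drop label index = 57912 + 58 = 57970; at 30 labels/s that is 00:32:12:10, i.e. DF 00:32:12;10.

00:32:12;10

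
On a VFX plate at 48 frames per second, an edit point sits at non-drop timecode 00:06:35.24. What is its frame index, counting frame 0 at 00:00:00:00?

18984

Total seconds to the label: (0 × 3600 + 6 × 60 + 35) = 395.
Frame index = 395 × 48 + 24 = 18984.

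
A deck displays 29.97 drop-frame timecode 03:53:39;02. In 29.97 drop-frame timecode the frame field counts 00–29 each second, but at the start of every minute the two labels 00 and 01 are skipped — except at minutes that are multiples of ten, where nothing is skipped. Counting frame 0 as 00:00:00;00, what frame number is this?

As if non-drop at 30 labels/s: (3 × 3600 + 53 × 60 + 39) × 30 + 2 = 420572.
Minute boundaries passed: 233; those not divisible by 10: 233 − 23 = 210; dropped labels = 2 × 210 = 420.
Actual frame index = 420572 − 420 = 420152.

420152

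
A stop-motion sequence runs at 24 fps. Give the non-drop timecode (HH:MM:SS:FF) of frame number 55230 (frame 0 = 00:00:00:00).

55230 ÷ 24 = 2301 full seconds, remainder 6 frames.
2301 s = 0 h 38 min 21 s.
Timecode: 00:38:21:06.

00:38:21:06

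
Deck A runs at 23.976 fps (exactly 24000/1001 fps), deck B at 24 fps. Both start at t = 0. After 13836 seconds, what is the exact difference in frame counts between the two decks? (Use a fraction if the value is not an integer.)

332064/1001 frames

A emits 24000/1001 × 13836 = 332064000/1001 frames; B emits 24 × 13836 = 332064.
Difference = 332064/1001 frames (≈ 331.7323); B is ahead of A.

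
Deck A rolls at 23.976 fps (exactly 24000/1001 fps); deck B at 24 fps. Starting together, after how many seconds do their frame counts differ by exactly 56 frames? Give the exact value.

The gap grows by |24 − 24000/1001| = 24/1001 frames per second.
Time for a 56-frame gap: 56 ÷ (24/1001) = 7007/3 s.

7007/3 seconds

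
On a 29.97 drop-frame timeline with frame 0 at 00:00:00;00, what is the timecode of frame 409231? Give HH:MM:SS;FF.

Each 10-minute DF block holds 10 × 60 × 30 − 9 × 2 = 17982 frames. 409231 ÷ 17982 → 22 full blocks, remainder 13627.
Within the partial block the first minute is 1800 frames and each further minute 1798, so 7 further minute boundaries passed. Total skipped labels = 18 × 22 + 2 × 7 = 410.
Non-drop label index = 409231 + 410 = 409641; at 30 labels/s that is 03:47:34:21, i.e. DF 03:47:34;21.

03:47:34;21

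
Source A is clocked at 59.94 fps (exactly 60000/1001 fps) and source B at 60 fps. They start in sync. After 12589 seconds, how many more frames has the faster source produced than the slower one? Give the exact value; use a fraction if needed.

A emits 60000/1001 × 12589 = 755340000/1001 frames; B emits 60 × 12589 = 755340.
Difference = 755340/1001 frames (≈ 754.5854); B is ahead of A.

755340/1001 frames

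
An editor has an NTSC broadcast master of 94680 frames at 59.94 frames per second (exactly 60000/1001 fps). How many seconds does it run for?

Running time = 94680 / (60000/1001) = 1579.578 s.

1579.578 seconds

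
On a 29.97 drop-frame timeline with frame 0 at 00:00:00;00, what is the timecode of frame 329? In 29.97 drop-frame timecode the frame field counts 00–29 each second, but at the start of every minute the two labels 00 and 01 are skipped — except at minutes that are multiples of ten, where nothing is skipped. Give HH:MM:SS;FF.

00:00:10;29

Each 10-minute DF block holds 10 × 60 × 30 − 9 × 2 = 17982 frames. 329 ÷ 17982 → 0 full blocks, remainder 329.
Within the partial block the first minute is 1800 frames and each further minute 1798, so 0 further minute boundaries passed. Total skipped labels = 18 × 0 + 2 × 0 = 0.
Non-drop label index = 329 + 0 = 329; at 30 labels/s that is 00:00:10:29, i.e. DF 00:00:10;29.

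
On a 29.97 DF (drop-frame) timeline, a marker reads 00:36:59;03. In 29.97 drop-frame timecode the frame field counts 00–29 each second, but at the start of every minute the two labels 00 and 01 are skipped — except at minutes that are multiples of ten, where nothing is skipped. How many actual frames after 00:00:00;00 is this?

As if non-drop at 30 labels/s: (0 × 3600 + 36 × 60 + 59) × 30 + 3 = 66573.
Minute boundaries passed: 36; those not divisible by 10: 36 − 3 = 33; dropped labels = 2 × 33 = 66.
Actual frame index = 66573 − 66 = 66507.

66507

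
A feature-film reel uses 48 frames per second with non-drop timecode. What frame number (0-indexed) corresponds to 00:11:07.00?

Total seconds to the label: (0 × 3600 + 11 × 60 + 7) = 667.
Frame index = 667 × 48 + 0 = 32016.

32016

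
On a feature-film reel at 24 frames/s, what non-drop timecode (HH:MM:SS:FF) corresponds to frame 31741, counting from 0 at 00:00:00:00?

31741 ÷ 24 = 1322 full seconds, remainder 13 frames.
1322 s = 0 h 22 min 2 s.
Timecode: 00:22:02:13.

00:22:02:13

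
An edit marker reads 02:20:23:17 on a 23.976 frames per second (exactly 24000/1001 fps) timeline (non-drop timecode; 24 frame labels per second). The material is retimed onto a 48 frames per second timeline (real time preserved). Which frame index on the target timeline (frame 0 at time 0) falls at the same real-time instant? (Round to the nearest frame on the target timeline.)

Source frame index: (2×3600 + 20×60 + 23) × 24 + 17 = 202169.
Real time: 202169 / (24000/1001) = 202371169/24000 s.
Target frame: (202371169/24000) × (48) = 202371169/500 ≈ 404742.338 → 404742.

frame 404742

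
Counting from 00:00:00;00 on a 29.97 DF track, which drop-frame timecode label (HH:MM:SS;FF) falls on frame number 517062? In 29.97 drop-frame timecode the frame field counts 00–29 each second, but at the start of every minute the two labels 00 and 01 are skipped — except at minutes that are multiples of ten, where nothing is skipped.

Ten DF minutes hold 17982 frames, so frame 517062 lies in block 28 (frames 503496–521477) with 13566 frames into that block.
The block's first minute is 1800 frames and the rest 1798 each; 13566 frames reaches minute 7, so 28 × 18 + 7 × 2 = 518 labels have been skipped so far.
Adding those back, label number 517062 + 518 = 517580 at 30 labels/s is 17252 s + 20 f = 4 h 47 min 32 s frame 20, i.e. 04:47:32;20.

04:47:32;20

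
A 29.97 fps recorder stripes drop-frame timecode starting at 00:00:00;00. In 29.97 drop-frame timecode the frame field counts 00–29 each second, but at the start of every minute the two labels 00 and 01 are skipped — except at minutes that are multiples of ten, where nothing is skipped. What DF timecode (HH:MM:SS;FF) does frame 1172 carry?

00:00:39;02

Ten DF minutes hold 17982 frames, so frame 1172 lies in block 0 (frames 0–17981) with 1172 frames into that block.
The block's first minute is 1800 frames and the rest 1798 each; 1172 frames reaches minute 0, so 0 × 18 + 0 × 2 = 0 labels have been skipped so far.
Adding those back, label number 1172 + 0 = 1172 at 30 labels/s is 39 s + 2 f = 0 h 0 min 39 s frame 2, i.e. 00:00:39;02.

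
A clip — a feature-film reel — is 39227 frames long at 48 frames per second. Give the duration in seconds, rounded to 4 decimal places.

817.2292 seconds

Running time = 39227 × 1/48 = 39227/48 s ≈ 817.2292 s.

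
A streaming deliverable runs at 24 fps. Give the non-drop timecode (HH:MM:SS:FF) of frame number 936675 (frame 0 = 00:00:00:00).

936675 ÷ 24 = 39028 full seconds, remainder 3 frames.
39028 s = 10 h 50 min 28 s.
Timecode: 10:50:28:03.

10:50:28:03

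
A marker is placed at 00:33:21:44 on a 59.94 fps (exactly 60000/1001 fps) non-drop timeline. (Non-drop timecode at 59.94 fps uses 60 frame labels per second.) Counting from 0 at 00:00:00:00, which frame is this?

Total seconds to the label: (0 × 3600 + 33 × 60 + 21) = 2001.
Frame index = 2001 × 60 + 44 = 120104.

120104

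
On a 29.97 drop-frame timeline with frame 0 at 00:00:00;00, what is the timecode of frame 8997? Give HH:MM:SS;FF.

00:05:00;07

Each 10-minute DF block holds 10 × 60 × 30 − 9 × 2 = 17982 frames. 8997 ÷ 17982 → 0 full blocks, remainder 8997.
Within the partial block the first minute is 1800 frames and each further minute 1798, so 5 further minute boundaries passed. Total skipped labels = 18 × 0 + 2 × 5 = 10.
Non-drop label index = 8997 + 10 = 9007; at 30 labels/s that is 00:05:00:07, i.e. DF 00:05:00;07.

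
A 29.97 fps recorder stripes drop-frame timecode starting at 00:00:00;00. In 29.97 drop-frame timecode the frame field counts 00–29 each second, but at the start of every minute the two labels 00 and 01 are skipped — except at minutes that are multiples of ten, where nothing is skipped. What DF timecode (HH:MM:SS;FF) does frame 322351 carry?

02:59:15;25

Ten DF minutes hold 17982 frames, so frame 322351 lies in block 17 (frames 305694–323675) with 16657 frames into that block.
The block's first minute is 1800 frames and the rest 1798 each; 16657 frames reaches minute 9, so 17 × 18 + 9 × 2 = 324 labels have been skipped so far.
Adding those back, label number 322351 + 324 = 322675 at 30 labels/s is 10755 s + 25 f = 2 h 59 min 15 s frame 25, i.e. 02:59:15;25.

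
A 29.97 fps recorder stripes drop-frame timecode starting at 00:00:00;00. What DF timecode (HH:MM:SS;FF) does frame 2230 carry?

Each 10-minute DF block holds 10 × 60 × 30 − 9 × 2 = 17982 frames. 2230 ÷ 17982 → 0 full blocks, remainder 2230.
Within the partial block the first minute is 1800 frames and each further minute 1798, so 1 further minute boundary passed. Total skipped labels = 18 × 0 + 2 × 1 = 2.
Non-drop label index = 2230 + 2 = 2232; at 30 labels/s that is 00:01:14:12, i.e. DF 00:01:14;12.

00:01:14;12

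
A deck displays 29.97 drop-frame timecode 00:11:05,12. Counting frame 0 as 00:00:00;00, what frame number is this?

19942

As if non-drop at 30 labels/s: (0 × 3600 + 11 × 60 + 5) × 30 + 12 = 19962.
Minute boundaries passed: 11; those not divisible by 10: 11 − 1 = 10; dropped labels = 2 × 10 = 20.
Actual frame index = 19962 − 20 = 19942.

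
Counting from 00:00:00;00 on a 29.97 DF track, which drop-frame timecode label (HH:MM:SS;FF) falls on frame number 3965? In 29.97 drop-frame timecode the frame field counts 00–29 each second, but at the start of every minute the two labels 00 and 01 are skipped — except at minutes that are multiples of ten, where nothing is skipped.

00:02:12;09

Ten DF minutes hold 17982 frames, so frame 3965 lies in block 0 (frames 0–17981) with 3965 frames into that block.
The block's first minute is 1800 frames and the rest 1798 each; 3965 frames reaches minute 2, so 0 × 18 + 2 × 2 = 4 labels have been skipped so far.
Adding those back, label number 3965 + 4 = 3969 at 30 labels/s is 132 s + 9 f = 0 h 2 min 12 s frame 9, i.e. 00:02:12;09.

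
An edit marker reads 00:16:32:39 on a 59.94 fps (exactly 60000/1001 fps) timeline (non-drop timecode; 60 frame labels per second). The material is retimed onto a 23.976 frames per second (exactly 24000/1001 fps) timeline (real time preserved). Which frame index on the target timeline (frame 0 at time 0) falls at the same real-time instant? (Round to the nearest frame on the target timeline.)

frame 23824

Source frame index: (0×3600 + 16×60 + 32) × 60 + 39 = 59559.
Real time: 59559 / (60000/1001) = 19872853/20000 s.
Target frame: (19872853/20000) × (24000/1001) = 119118/5 ≈ 23823.600 → 23824.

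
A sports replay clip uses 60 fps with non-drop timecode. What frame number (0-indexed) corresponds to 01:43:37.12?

373032

Total seconds to the label: (1 × 3600 + 43 × 60 + 37) = 6217.
Frame index = 6217 × 60 + 12 = 373032.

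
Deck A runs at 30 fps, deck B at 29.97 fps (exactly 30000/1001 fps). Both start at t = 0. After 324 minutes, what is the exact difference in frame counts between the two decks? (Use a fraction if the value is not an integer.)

324 min = 19440 s.
A emits 30 × 19440 = 583200 frames; B emits 30000/1001 × 19440 = 583200000/1001.
Difference = 583200/1001 frames (≈ 582.6174); B is behind A.

583200/1001 frames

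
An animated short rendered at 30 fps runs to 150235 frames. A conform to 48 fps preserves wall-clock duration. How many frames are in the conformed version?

Target frames = source frames × (target rate / source rate) = 150235 × (48)/(30) = 150235 × 8/5 = 240376.

240376 frames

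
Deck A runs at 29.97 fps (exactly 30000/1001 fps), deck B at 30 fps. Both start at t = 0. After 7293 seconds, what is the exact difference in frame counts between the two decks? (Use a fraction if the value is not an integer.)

1530/7 frames

A emits 30000/1001 × 7293 = 1530000/7 frames; B emits 30 × 7293 = 218790.
Difference = 1530/7 frames (≈ 218.5714); B is ahead of A.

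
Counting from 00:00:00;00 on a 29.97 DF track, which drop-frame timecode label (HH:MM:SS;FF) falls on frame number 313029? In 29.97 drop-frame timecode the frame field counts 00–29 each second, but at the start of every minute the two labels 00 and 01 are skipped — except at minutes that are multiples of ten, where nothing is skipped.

02:54:04;23

Each 10-minute DF block holds 10 × 60 × 30 − 9 × 2 = 17982 frames. 313029 ÷ 17982 → 17 full blocks, remainder 7335.
Within the partial block the first minute is 1800 frames and each further minute 1798, so 4 further minute boundaries passed. Total skipped labels = 18 × 17 + 2 × 4 = 314.
Non-drop label index = 313029 + 314 = 313343; at 30 labels/s that is 02:54:04:23, i.e. DF 02:54:04;23.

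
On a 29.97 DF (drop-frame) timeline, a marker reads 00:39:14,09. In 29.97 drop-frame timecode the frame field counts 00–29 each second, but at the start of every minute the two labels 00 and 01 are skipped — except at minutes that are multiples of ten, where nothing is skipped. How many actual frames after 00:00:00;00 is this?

As if non-drop at 30 labels/s: (0 × 3600 + 39 × 60 + 14) × 30 + 9 = 70629.
Minute boundaries passed: 39; those not divisible by 10: 39 − 3 = 36; dropped labels = 2 × 36 = 72.
Actual frame index = 70629 − 72 = 70557.

70557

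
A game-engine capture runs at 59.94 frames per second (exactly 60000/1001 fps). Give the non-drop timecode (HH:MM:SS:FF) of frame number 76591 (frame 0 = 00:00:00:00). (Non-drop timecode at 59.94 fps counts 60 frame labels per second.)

00:21:16:31

76591 ÷ 60 = 1276 full seconds, remainder 31 frames.
1276 s = 0 h 21 min 16 s.
Timecode: 00:21:16:31.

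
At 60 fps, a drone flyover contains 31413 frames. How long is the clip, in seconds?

Running time = 31413 / (60) = 523.55 s.

523.55 seconds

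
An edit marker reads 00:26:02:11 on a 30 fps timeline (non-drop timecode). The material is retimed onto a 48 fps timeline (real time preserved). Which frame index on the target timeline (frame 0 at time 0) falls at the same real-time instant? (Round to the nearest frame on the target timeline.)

frame 74994

Source frame index: (0×3600 + 26×60 + 2) × 30 + 11 = 46871.
Real time: 46871 / (30) = 46871/30 s.
Target frame: (46871/30) × (48) = 374968/5 ≈ 74993.600 → 74994.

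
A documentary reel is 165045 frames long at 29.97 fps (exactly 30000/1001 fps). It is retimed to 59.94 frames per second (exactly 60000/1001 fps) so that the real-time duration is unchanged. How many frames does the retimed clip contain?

330090 frames

Frames at target rate = 165045 × (60000/1001) / (30000/1001) = 330090.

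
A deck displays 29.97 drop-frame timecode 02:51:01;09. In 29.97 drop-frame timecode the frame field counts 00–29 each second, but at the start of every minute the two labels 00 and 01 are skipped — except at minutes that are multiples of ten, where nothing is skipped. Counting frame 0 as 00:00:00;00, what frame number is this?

307531

As if non-drop at 30 labels/s: (2 × 3600 + 51 × 60 + 1) × 30 + 9 = 307839.
Minute boundaries passed: 171; those not divisible by 10: 171 − 17 = 154; dropped labels = 2 × 154 = 308.
Actual frame index = 307839 − 308 = 307531.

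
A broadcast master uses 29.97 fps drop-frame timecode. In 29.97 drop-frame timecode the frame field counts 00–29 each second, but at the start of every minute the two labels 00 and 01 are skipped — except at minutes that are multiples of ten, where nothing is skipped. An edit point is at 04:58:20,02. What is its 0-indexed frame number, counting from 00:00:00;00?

As if non-drop at 30 labels/s: (4 × 3600 + 58 × 60 + 20) × 30 + 2 = 537002.
Minute boundaries passed: 298; those not divisible by 10: 298 − 29 = 269; dropped labels = 2 × 269 = 538.
Actual frame index = 537002 − 538 = 536464.

536464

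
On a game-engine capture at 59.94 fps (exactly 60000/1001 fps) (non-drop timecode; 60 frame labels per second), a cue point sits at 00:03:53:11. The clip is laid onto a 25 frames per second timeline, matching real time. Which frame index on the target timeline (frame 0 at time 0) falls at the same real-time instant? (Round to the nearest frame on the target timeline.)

Source frame index: (0×3600 + 3×60 + 53) × 60 + 11 = 13991.
Real time: 13991 / (60000/1001) = 14004991/60000 s.
Target frame: (14004991/60000) × (25) = 14004991/2400 ≈ 5835.413 → 5835.

frame 5835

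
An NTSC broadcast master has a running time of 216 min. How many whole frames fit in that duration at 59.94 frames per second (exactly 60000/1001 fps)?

776823 frames

216 min = 12960 s.
Frames = 12960 × 60000/1001 = 777600000/1001 ≈ 776823.1768.
Complete frames: 776823.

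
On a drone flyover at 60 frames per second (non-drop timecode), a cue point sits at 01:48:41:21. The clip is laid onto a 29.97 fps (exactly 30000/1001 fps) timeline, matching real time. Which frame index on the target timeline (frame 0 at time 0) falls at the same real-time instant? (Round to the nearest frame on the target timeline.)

frame 195445

Source frame index: (1×3600 + 48×60 + 41) × 60 + 21 = 391281.
Real time: 391281 / (60) = 130427/20 s.
Target frame: (130427/20) × (30000/1001) = 17785500/91 ≈ 195445.055 → 195445.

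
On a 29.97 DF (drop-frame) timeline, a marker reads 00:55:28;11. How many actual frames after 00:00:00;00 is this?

Complete 10-minute blocks: 5, each 17982 frames → 89910.
Remaining 5 whole minutes in the current block: 1800 + 4 × 1798 = 8992 frames.
Within the current minute: 28 × 30 + 11 − 2 = 849 (labels ;00/;01 skipped at this minute). Total = 89910 + 8992 + 849 = 99751.

99751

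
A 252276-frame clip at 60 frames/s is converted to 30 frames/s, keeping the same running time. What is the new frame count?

Target frames = source frames × (target rate / source rate) = 252276 × (30)/(60) = 252276 × 1/2 = 126138.

126138 frames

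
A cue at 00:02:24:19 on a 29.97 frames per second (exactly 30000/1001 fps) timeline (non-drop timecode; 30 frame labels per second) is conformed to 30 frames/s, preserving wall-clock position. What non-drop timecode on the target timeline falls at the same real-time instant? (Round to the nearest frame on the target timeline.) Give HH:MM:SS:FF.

Source frame index: (0×3600 + 2×60 + 24) × 30 + 19 = 4339.
Real time: 4339 / (30000/1001) = 4343339/30000 s.
Target frame: (4343339/30000) × (30) = 4343339/1000 ≈ 4343.339 → 4343.
At 30 labels/s: frame 4343 → 00:02:24:23.

00:02:24:23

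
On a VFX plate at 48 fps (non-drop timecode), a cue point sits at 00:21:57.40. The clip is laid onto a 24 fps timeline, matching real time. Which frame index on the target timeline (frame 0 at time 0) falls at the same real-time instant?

Source frame index: (0×3600 + 21×60 + 57) × 48 + 40 = 63256.
Real time: 63256 / (48) = 7907/6 s.
Target frame: (7907/6) × (24) = 31628.

frame 31628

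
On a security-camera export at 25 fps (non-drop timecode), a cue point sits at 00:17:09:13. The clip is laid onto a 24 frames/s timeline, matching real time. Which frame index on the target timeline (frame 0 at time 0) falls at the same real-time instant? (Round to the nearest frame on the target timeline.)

Source frame index: (0×3600 + 17×60 + 9) × 25 + 13 = 25738.
Real time: 25738 / (25) = 25738/25 s.
Target frame: (25738/25) × (24) = 617712/25 ≈ 24708.480 → 24708.

frame 24708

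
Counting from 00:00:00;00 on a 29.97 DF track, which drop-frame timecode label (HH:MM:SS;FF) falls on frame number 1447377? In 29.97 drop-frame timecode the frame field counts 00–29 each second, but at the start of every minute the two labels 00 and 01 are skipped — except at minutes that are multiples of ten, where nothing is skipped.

Ten DF minutes hold 17982 frames, so frame 1447377 lies in block 80 (frames 1438560–1456541) with 8817 frames into that block.
The block's first minute is 1800 frames and the rest 1798 each; 8817 frames reaches minute 4, so 80 × 18 + 4 × 2 = 1448 labels have been skipped so far.
Adding those back, label number 1447377 + 1448 = 1448825 at 30 labels/s is 48294 s + 5 f = 13 h 24 min 54 s frame 5, i.e. 13:24:54;05.

13:24:54;05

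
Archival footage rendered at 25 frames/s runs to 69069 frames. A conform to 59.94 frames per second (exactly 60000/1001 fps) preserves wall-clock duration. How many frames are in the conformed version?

165600 frames

Target frames = source frames × (target rate / source rate) = 69069 × (60000/1001)/(25) = 69069 × 2400/1001 = 165600.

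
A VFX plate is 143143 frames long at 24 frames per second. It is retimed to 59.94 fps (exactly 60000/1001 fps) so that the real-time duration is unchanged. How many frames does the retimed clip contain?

357500 frames

Target frames = source frames × (target rate / source rate) = 143143 × (60000/1001)/(24) = 143143 × 2500/1001 = 357500.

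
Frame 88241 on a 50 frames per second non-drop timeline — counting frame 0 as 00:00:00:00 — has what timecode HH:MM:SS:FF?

88241 ÷ 50 = 1764 full seconds, remainder 41 frames.
1764 s = 0 h 29 min 24 s.
Timecode: 00:29:24:41.

00:29:24:41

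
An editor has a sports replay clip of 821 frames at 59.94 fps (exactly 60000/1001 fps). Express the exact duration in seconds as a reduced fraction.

Running time = 821 ÷ (60000/1001) = 821 × 1001/60000 = 821821/60000 s.

821821/60000 seconds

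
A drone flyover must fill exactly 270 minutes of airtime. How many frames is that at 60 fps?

270 min = 16200 s.
Frames = 16200 × 60 = 972000.

972000 frames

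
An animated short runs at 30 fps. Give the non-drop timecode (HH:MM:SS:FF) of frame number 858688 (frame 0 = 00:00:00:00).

858688 ÷ 30 = 28622 full seconds, remainder 28 frames.
28622 s = 7 h 57 min 2 s.
Timecode: 07:57:02:28.

07:57:02:28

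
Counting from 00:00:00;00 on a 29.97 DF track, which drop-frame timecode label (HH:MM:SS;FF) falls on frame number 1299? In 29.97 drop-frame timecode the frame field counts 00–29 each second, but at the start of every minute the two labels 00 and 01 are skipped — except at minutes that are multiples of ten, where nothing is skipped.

Each 10-minute DF block holds 10 × 60 × 30 − 9 × 2 = 17982 frames. 1299 ÷ 17982 → 0 full blocks, remainder 1299.
Within the partial block the first minute is 1800 frames and each further minute 1798, so 0 further minute boundaries passed. Total skipped labels = 18 × 0 + 2 × 0 = 0.
Non-drop label index = 1299 + 0 = 1299; at 30 labels/s that is 00:00:43:09, i.e. DF 00:00:43;09.

00:00:43;09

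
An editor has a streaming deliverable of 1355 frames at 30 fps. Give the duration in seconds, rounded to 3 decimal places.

45.167 seconds

Running time = 1355 × 1/30 = 271/6 s ≈ 45.167 s.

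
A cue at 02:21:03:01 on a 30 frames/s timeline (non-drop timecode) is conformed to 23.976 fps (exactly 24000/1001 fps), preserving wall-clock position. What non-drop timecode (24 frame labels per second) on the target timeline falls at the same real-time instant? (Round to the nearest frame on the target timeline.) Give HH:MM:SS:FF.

02:20:54:14

Source frame index: (2×3600 + 21×60 + 3) × 30 + 1 = 253891.
Real time: 253891 / (30) = 253891/30 s.
Target frame: (253891/30) × (24000/1001) = 18464800/91 ≈ 202909.890 → 202910.
At 24 labels/s: frame 202910 → 02:20:54:14.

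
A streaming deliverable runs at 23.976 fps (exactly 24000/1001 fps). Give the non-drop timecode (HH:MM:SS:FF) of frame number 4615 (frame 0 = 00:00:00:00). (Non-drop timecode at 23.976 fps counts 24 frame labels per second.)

4615 ÷ 24 = 192 full seconds, remainder 7 frames.
192 s = 0 h 3 min 12 s.
Timecode: 00:03:12:07.

00:03:12:07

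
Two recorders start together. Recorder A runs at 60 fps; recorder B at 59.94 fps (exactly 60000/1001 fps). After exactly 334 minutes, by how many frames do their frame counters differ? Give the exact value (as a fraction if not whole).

334 min = 20040 s.
A emits 60 × 20040 = 1202400 frames; B emits 60000/1001 × 20040 = 1202400000/1001.
Difference = 1202400/1001 frames (≈ 1201.1988); B is behind A.

1202400/1001 frames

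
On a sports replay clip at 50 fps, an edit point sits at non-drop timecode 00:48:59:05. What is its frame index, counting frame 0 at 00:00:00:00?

146955

Total seconds to the label: (0 × 3600 + 48 × 60 + 59) = 2939.
Frame index = 2939 × 50 + 5 = 146955.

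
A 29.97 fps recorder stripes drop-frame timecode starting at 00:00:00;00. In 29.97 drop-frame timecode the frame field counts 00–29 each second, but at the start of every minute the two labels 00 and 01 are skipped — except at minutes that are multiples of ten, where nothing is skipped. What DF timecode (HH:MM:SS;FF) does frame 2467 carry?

00:01:22;09

Each 10-minute DF block holds 10 × 60 × 30 − 9 × 2 = 17982 frames. 2467 ÷ 17982 → 0 full blocks, remainder 2467.
Within the partial block the first minute is 1800 frames and each further minute 1798, so 1 further minute boundary passed. Total skipped labels = 18 × 0 + 2 × 1 = 2.
Non-drop label index = 2467 + 2 = 2469; at 30 labels/s that is 00:01:22:09, i.e. DF 00:01:22;09.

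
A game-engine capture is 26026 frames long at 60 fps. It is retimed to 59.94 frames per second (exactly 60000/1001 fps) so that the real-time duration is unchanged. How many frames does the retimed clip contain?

Target frames = source frames × (target rate / source rate) = 26026 × (60000/1001)/(60) = 26026 × 1000/1001 = 26000.

26000 frames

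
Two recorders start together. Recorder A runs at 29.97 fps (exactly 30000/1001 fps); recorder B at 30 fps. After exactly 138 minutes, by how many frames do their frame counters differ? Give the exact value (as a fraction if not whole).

138 min = 8280 s.
A emits 30000/1001 × 8280 = 248400000/1001 frames; B emits 30 × 8280 = 248400.
Difference = 248400/1001 frames (≈ 248.1518); B is ahead of A.

248400/1001 frames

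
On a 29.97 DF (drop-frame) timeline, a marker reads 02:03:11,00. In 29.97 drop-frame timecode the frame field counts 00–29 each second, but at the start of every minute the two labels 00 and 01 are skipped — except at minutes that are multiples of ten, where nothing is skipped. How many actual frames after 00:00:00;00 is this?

As if non-drop at 30 labels/s: (2 × 3600 + 3 × 60 + 11) × 30 + 0 = 221730.
Minute boundaries passed: 123; those not divisible by 10: 123 − 12 = 111; dropped labels = 2 × 111 = 222.
Actual frame index = 221730 − 222 = 221508.

221508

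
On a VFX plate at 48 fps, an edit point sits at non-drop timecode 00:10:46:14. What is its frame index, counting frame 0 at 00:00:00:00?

31022

Total seconds to the label: (0 × 3600 + 10 × 60 + 46) = 646.
Frame index = 646 × 48 + 14 = 31022.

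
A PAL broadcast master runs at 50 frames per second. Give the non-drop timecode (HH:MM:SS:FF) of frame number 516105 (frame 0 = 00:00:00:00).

516105 ÷ 50 = 10322 full seconds, remainder 5 frames.
10322 s = 2 h 52 min 2 s.
Timecode: 02:52:02:05.

02:52:02:05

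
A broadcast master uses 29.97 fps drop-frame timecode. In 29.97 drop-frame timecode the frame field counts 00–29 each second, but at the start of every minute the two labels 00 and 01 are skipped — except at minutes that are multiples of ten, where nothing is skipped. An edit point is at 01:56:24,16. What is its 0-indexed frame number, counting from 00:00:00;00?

209326

As if non-drop at 30 labels/s: (1 × 3600 + 56 × 60 + 24) × 30 + 16 = 209536.
Minute boundaries passed: 116; those not divisible by 10: 116 − 11 = 105; dropped labels = 2 × 105 = 210.
Actual frame index = 209536 − 210 = 209326.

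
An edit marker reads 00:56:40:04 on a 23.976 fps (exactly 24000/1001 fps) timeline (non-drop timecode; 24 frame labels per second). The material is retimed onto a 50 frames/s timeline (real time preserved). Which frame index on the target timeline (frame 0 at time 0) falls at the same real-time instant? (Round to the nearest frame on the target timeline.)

frame 170178

Source frame index: (0×3600 + 56×60 + 40) × 24 + 4 = 81604.
Real time: 81604 / (24000/1001) = 20421401/6000 s.
Target frame: (20421401/6000) × (50) = 20421401/120 ≈ 170178.342 → 170178.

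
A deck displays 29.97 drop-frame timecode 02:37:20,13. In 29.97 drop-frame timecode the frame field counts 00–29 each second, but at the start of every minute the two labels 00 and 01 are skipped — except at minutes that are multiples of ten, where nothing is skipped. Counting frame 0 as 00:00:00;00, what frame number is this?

282929

As if non-drop at 30 labels/s: (2 × 3600 + 37 × 60 + 20) × 30 + 13 = 283213.
Minute boundaries passed: 157; those not divisible by 10: 157 − 15 = 142; dropped labels = 2 × 142 = 284.
Actual frame index = 283213 − 284 = 282929.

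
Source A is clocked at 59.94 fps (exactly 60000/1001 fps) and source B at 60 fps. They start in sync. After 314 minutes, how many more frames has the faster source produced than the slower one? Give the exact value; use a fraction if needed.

1130400/1001 frames

314 min = 18840 s.
A emits 60000/1001 × 18840 = 1130400000/1001 frames; B emits 60 × 18840 = 1130400.
Difference = 1130400/1001 frames (≈ 1129.2707); B is ahead of A.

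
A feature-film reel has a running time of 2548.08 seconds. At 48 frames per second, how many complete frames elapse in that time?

Frames = 2548.08 × 48 = 3057696/25 ≈ 122307.8400.
Complete frames: 122307.

122307 frames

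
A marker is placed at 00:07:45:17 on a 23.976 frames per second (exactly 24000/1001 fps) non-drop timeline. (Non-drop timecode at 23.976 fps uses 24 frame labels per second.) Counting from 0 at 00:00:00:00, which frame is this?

frame 11177

Total seconds to the label: (0 × 3600 + 7 × 60 + 45) = 465.
Frame index = 465 × 24 + 17 = 11177.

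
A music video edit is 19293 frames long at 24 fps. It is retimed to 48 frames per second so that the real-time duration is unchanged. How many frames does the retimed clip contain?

Frames at target rate = 19293 × (48) / (24) = 38586.

38586 frames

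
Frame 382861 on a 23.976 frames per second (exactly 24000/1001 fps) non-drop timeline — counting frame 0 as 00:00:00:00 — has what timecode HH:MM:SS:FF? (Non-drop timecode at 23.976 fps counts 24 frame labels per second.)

04:25:52:13

382861 ÷ 24 = 15952 full seconds, remainder 13 frames.
15952 s = 4 h 25 min 52 s.
Timecode: 04:25:52:13.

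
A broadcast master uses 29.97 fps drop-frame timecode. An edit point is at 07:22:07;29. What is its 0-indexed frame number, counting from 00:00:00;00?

795043

As if non-drop at 30 labels/s: (7 × 3600 + 22 × 60 + 7) × 30 + 29 = 795839.
Minute boundaries passed: 442; those not divisible by 10: 442 − 44 = 398; dropped labels = 2 × 398 = 796.
Actual frame index = 795839 − 796 = 795043.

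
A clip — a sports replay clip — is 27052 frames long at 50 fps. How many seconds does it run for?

Running time = 27052 / (50) = 541.04 s.

541.04 seconds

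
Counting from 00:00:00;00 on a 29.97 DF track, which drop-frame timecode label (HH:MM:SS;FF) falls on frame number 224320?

Ten DF minutes hold 17982 frames, so frame 224320 lies in block 12 (frames 215784–233765) with 8536 frames into that block.
The block's first minute is 1800 frames and the rest 1798 each; 8536 frames reaches minute 4, so 12 × 18 + 4 × 2 = 224 labels have been skipped so far.
Adding those back, label number 224320 + 224 = 224544 at 30 labels/s is 7484 s + 24 f = 2 h 4 min 44 s frame 24, i.e. 02:04:44;24.

02:04:44;24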